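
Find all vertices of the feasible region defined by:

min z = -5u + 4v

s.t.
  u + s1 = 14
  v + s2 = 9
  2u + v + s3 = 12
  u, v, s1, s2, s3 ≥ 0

(0, 0), (6, 0), (1.5, 9), (0, 9)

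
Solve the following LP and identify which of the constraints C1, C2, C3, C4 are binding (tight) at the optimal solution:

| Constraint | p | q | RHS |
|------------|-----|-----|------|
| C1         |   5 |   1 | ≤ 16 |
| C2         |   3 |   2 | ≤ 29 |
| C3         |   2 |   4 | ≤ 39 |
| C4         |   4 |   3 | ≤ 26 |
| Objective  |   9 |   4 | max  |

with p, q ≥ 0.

At p = 2, q = 6, compute slack b - a·x for each constraint:
  C1: 16 − 16 = 0  (binding)
  C2: 29 − 18 = 11  (slack)
  C3: 39 − 28 = 11  (slack)
  C4: 26 − 26 = 0  (binding)

Optimal: p = 2, q = 6
Binding: C1, C4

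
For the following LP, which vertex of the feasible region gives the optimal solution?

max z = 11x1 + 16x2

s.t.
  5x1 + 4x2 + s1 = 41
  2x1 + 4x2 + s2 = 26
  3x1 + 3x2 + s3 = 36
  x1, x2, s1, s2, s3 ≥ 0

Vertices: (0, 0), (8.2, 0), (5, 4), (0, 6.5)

Evaluate the objective at each vertex of the feasible region:
  z(0, 0) = 0
  z(8.2, 0) = 90.2
  z(5, 4) = 119  ←
  z(0, 6.5) = 104
The maximum is at x1 = 5, x2 = 4.

(5, 4)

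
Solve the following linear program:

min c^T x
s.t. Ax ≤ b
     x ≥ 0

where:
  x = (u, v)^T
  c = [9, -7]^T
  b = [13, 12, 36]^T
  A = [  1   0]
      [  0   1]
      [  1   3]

Evaluate the objective at each vertex of the feasible region:
  z(0, 0) = 0
  z(13, 0) = 117
  z(13, 7.667) = 63.33
  z(0, 12) = -84  ←
The minimum is at u = 0, v = 12.

u = 0, v = 12, z = -84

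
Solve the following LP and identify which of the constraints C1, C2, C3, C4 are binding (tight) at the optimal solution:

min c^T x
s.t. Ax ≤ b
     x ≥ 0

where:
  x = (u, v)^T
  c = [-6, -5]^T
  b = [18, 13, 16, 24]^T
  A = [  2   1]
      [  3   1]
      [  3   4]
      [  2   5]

At u = 4, v = 1, compute slack b - a·x for each constraint:
  C1: 18 − 9 = 9  (slack)
  C2: 13 − 13 = 0  (binding)
  C3: 16 − 16 = 0  (binding)
  C4: 24 − 13 = 11  (slack)

Optimal: u = 4, v = 1
Binding: C2, C3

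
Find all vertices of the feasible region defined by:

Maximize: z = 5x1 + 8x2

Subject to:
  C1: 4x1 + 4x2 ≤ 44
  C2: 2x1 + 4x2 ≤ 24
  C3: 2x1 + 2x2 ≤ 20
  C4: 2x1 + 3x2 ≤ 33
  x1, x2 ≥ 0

(0, 0), (10, 0), (8, 2), (0, 6)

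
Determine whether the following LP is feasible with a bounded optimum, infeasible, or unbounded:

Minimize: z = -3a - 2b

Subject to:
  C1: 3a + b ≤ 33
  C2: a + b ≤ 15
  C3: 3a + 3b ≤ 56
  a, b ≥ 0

Feasible with a bounded optimal solution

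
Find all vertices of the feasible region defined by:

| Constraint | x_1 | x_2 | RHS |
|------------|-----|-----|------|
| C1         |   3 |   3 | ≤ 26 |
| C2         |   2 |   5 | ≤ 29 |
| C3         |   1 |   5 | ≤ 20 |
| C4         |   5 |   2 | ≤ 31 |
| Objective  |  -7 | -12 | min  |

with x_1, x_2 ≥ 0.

(0, 0), (6.2, 0), (5, 3), (0, 4)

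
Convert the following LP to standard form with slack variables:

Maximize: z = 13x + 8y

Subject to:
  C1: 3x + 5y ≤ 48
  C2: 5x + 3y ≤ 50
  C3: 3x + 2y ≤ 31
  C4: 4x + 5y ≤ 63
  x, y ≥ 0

max z = 13x + 8y

s.t.
  3x + 5y + s1 = 48
  5x + 3y + s2 = 50
  3x + 2y + s3 = 31
  4x + 5y + s4 = 63
  x, y, s1, s2, s3, s4 ≥ 0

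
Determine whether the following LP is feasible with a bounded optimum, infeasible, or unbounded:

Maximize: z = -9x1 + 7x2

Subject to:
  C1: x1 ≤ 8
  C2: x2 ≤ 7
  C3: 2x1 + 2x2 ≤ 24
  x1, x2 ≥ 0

Feasible with a bounded optimal solution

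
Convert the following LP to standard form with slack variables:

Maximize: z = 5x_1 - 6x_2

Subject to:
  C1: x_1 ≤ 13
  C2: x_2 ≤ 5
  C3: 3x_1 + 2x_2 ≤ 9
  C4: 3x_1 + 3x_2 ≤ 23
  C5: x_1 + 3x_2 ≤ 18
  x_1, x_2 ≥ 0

max z = 5x_1 - 6x_2

s.t.
  x_1 + s1 = 13
  x_2 + s2 = 5
  3x_1 + 2x_2 + s3 = 9
  3x_1 + 3x_2 + s4 = 23
  x_1 + 3x_2 + s5 = 18
  x_1, x_2, s1, s2, s3, s4, s5 ≥ 0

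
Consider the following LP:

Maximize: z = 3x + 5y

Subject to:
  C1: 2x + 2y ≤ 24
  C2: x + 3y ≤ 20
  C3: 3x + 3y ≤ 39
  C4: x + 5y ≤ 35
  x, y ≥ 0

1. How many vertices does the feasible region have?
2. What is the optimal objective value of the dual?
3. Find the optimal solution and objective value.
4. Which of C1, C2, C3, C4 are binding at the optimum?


1. 4
2. 44
3. x = 8, y = 4, z = 44
4. C1, C2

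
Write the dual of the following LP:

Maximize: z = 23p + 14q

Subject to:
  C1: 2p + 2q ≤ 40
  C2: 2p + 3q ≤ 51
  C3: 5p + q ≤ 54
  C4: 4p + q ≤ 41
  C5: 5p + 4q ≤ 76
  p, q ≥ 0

Primal max cᵀx s.t. Ax ≤ b, x ≥ 0  →  Dual min bᵀy s.t. Aᵀy ≥ c, y ≥ 0.

Minimize: z = 40y1 + 51y2 + 54y3 + 41y4 + 76y5

Subject to:
  2y1 + 2y2 + 5y3 + 4y4 + 5y5 ≥ 23
  2y1 + 3y2 + y3 + y4 + 4y5 ≥ 14
  y1, y2, y3, y4, y5 ≥ 0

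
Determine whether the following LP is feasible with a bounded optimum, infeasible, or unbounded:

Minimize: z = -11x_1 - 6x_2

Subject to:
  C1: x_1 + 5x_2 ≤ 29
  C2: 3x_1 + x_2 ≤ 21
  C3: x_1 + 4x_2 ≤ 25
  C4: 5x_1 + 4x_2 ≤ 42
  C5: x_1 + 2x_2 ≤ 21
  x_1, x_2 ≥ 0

Feasible with a bounded optimal solution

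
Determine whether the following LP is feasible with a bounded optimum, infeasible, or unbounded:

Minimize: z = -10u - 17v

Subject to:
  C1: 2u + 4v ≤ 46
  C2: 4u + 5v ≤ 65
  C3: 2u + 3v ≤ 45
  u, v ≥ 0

Feasible with a bounded optimal solution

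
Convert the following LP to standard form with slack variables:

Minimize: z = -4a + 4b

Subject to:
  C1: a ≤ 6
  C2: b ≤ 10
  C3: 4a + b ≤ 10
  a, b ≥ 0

min z = -4a + 4b

s.t.
  a + s1 = 6
  b + s2 = 10
  4a + b + s3 = 10
  a, b, s1, s2, s3 ≥ 0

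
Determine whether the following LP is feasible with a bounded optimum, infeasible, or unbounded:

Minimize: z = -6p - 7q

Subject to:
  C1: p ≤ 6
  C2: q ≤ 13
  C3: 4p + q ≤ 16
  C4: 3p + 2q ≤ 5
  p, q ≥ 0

Feasible with a bounded optimal solution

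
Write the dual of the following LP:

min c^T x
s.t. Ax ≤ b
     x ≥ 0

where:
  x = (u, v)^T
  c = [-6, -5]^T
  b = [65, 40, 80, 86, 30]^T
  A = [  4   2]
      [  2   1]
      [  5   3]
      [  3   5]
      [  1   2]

Primal min cᵀx s.t. Ax ≤ b, x ≥ 0  →  Dual max −bᵀy s.t. Aᵀy ≥ −c, y ≥ 0.

Maximize: z = -65y1 - 40y2 - 80y3 - 86y4 - 30y5

Subject to:
  4y1 + 2y2 + 5y3 + 3y4 + y5 ≥ 6
  2y1 + y2 + 3y3 + 5y4 + 2y5 ≥ 5
  y1, y2, y3, y4, y5 ≥ 0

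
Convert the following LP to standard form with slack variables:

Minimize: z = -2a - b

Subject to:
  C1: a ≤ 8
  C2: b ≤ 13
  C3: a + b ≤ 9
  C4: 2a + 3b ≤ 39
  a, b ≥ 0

min z = -2a - b

s.t.
  a + s1 = 8
  b + s2 = 13
  a + b + s3 = 9
  2a + 3b + s4 = 39
  a, b, s1, s2, s3, s4 ≥ 0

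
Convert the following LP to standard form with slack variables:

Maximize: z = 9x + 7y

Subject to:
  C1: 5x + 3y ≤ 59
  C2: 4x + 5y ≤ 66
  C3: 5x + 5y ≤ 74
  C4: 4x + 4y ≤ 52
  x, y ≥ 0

max z = 9x + 7y

s.t.
  5x + 3y + s1 = 59
  4x + 5y + s2 = 66
  5x + 5y + s3 = 74
  4x + 4y + s4 = 52
  x, y, s1, s2, s3, s4 ≥ 0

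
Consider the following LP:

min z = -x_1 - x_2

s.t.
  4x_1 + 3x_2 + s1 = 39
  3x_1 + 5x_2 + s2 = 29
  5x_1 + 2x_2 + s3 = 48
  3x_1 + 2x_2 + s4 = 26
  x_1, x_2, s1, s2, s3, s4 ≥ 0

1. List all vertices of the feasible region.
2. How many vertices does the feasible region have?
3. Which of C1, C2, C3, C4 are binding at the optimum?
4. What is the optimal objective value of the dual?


1. (0, 0), (8.667, 0), (8, 1), (0, 5.8)
2. 4
3. C2, C4
4. -9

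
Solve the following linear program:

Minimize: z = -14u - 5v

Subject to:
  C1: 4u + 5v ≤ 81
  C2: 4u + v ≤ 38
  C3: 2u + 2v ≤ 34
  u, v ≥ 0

Evaluate the objective at each vertex of the feasible region:
  z(0, 0) = 0
  z(9.5, 0) = -133
  z(7, 10) = -148  ←
  z(4, 13) = -121
  z(0, 16.2) = -81
The minimum is at u = 7, v = 10.

u = 7, v = 10, z = -148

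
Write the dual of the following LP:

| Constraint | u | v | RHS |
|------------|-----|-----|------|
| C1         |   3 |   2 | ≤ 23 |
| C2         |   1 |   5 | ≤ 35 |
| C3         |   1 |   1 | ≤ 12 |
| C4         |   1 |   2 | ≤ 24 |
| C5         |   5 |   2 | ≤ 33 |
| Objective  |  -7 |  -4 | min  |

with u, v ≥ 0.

Primal min cᵀx s.t. Ax ≤ b, x ≥ 0  →  Dual max −bᵀy s.t. Aᵀy ≥ −c, y ≥ 0.

Maximize: z = -23y1 - 35y2 - 12y3 - 24y4 - 33y5

Subject to:
  3y1 + y2 + y3 + y4 + 5y5 ≥ 7
  2y1 + 5y2 + y3 + 2y4 + 2y5 ≥ 4
  y1, y2, y3, y4, y5 ≥ 0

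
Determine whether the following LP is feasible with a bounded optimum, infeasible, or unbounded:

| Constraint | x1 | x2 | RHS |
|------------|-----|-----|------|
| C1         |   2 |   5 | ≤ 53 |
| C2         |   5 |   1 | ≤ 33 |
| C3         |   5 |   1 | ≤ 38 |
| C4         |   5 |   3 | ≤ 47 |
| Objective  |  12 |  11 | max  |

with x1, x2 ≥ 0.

Feasible with a bounded optimal solution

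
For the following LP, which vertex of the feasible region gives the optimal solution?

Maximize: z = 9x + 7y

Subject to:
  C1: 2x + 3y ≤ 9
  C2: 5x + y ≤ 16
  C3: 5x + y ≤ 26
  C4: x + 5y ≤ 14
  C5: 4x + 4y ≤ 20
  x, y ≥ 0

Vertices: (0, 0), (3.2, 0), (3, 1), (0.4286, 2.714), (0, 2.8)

Evaluate the objective at each vertex of the feasible region:
  z(0, 0) = 0
  z(3.2, 0) = 28.8
  z(3, 1) = 34  ←
  z(0.4286, 2.714) = 22.86
  z(0, 2.8) = 19.6
The maximum is at x = 3, y = 1.

(3, 1)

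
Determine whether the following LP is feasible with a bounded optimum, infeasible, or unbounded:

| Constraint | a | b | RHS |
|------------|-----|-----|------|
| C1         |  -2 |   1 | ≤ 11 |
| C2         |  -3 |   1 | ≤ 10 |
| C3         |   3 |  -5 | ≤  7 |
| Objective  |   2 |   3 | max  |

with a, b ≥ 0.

Unbounded (objective can increase without bound)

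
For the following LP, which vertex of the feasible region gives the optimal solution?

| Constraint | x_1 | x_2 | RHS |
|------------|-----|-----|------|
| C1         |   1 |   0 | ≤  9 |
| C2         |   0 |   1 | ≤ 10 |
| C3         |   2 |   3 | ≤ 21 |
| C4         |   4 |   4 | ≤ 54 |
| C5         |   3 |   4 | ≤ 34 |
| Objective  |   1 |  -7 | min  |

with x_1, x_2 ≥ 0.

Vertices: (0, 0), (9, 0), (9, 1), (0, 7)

Evaluate the objective at each vertex of the feasible region:
  z(0, 0) = 0
  z(9, 0) = 9
  z(9, 1) = 2
  z(0, 7) = -49  ←
The minimum is at x_1 = 0, x_2 = 7.

(0, 7)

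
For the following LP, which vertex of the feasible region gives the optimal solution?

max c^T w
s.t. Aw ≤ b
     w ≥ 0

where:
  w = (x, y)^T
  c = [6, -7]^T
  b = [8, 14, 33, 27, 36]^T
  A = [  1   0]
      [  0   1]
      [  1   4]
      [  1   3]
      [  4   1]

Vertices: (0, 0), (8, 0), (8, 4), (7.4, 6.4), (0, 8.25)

Evaluate the objective at each vertex of the feasible region:
  z(0, 0) = 0
  z(8, 0) = 48  ←
  z(8, 4) = 20
  z(7.4, 6.4) = -0.4
  z(0, 8.25) = -57.75
The maximum is at x = 8, y = 0.

(8, 0)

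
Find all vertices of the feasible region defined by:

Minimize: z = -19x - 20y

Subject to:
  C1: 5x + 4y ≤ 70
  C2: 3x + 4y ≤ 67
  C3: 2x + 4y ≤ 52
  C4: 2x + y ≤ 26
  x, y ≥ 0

(0, 0), (13, 0), (11.33, 3.333), (6, 10), (0, 13)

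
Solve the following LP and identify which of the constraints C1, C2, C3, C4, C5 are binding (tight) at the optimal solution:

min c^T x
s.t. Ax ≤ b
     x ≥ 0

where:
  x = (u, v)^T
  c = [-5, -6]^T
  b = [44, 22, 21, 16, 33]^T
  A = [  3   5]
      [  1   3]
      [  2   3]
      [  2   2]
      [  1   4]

At u = 3, v = 5, compute slack b - a·x for each constraint:
  C1: 44 − 34 = 10  (slack)
  C2: 22 − 18 = 4  (slack)
  C3: 21 − 21 = 0  (binding)
  C4: 16 − 16 = 0  (binding)
  C5: 33 − 23 = 10  (slack)

Optimal: u = 3, v = 5
Binding: C3, C4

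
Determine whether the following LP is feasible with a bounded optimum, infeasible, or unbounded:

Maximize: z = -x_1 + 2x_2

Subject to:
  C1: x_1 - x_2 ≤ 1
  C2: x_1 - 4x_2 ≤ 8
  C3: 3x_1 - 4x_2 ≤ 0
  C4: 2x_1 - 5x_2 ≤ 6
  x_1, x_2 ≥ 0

Unbounded (objective can increase without bound)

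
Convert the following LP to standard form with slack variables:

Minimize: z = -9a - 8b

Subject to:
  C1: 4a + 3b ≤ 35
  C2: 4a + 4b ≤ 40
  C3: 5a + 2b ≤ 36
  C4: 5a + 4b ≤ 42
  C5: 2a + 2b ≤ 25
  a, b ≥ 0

min z = -9a - 8b

s.t.
  4a + 3b + s1 = 35
  4a + 4b + s2 = 40
  5a + 2b + s3 = 36
  5a + 4b + s4 = 42
  2a + 2b + s5 = 25
  a, b, s1, s2, s3, s4, s5 ≥ 0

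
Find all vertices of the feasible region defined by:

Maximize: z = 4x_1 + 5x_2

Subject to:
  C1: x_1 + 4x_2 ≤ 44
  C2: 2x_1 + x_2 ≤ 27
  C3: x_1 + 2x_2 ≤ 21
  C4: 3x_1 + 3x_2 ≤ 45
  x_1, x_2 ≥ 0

(0, 0), (13.5, 0), (12, 3), (9, 6), (0, 10.5)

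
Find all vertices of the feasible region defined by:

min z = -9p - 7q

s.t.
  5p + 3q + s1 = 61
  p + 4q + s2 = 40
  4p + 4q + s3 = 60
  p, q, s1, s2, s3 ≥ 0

(0, 0), (12.2, 0), (8, 7), (6.667, 8.333), (0, 10)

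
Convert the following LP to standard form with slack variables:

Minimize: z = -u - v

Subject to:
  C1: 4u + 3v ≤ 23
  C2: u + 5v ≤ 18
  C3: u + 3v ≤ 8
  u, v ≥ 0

min z = -u - v

s.t.
  4u + 3v + s1 = 23
  u + 5v + s2 = 18
  u + 3v + s3 = 8
  u, v, s1, s2, s3 ≥ 0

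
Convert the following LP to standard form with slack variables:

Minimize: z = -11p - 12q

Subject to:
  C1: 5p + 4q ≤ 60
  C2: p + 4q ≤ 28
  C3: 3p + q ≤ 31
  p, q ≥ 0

min z = -11p - 12q

s.t.
  5p + 4q + s1 = 60
  p + 4q + s2 = 28
  3p + q + s3 = 31
  p, q, s1, s2, s3 ≥ 0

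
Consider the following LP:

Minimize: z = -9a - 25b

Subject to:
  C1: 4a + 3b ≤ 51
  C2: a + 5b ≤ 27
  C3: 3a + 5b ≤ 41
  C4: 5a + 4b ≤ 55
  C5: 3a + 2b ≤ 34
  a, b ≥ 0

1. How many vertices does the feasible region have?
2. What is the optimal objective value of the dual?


1. 5
2. -163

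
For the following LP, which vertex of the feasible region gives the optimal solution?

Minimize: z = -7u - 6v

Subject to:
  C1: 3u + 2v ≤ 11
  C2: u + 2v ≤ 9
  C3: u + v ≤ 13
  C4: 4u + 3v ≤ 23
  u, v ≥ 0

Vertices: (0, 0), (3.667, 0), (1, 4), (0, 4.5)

Evaluate the objective at each vertex of the feasible region:
  z(0, 0) = 0
  z(3.667, 0) = -25.67
  z(1, 4) = -31  ←
  z(0, 4.5) = -27
The minimum is at u = 1, v = 4.

(1, 4)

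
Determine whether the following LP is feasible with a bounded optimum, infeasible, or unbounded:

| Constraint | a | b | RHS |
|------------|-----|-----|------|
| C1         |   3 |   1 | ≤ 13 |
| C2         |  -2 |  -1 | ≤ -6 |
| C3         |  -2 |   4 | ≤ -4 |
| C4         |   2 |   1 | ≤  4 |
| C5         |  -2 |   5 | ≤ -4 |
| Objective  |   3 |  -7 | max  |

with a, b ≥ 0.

Infeasible (no feasible solution exists)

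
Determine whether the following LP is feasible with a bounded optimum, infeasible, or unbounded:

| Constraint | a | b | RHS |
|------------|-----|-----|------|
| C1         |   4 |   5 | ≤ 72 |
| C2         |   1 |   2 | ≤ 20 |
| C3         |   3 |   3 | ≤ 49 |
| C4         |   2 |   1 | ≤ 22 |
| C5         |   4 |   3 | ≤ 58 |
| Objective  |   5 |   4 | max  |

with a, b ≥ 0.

Feasible with a bounded optimal solution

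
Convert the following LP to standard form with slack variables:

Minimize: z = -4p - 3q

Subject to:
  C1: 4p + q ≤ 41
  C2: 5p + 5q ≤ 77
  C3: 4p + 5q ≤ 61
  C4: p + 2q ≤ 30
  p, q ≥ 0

min z = -4p - 3q

s.t.
  4p + q + s1 = 41
  5p + 5q + s2 = 77
  4p + 5q + s3 = 61
  p + 2q + s4 = 30
  p, q, s1, s2, s3, s4 ≥ 0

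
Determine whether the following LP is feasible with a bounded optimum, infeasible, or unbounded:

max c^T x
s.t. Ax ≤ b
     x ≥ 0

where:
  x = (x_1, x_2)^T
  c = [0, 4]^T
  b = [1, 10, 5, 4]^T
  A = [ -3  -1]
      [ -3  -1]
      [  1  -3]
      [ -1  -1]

Unbounded (objective can increase without bound)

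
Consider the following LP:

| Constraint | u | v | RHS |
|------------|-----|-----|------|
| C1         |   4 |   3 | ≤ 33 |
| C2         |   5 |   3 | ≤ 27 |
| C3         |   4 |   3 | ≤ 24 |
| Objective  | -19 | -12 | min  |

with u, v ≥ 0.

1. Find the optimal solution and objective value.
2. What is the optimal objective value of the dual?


1. u = 3, v = 4, z = -105
2. -105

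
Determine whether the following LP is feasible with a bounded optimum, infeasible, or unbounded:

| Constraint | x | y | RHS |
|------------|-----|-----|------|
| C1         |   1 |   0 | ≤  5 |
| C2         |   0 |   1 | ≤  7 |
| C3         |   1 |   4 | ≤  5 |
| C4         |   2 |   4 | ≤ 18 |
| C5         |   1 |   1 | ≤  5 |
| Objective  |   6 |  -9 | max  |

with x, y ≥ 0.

Feasible with a bounded optimal solution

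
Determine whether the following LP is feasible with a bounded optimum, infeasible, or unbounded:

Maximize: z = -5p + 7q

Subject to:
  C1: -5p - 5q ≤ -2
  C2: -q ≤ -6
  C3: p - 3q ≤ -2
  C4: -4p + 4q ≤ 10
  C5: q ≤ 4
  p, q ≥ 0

Infeasible (no feasible solution exists)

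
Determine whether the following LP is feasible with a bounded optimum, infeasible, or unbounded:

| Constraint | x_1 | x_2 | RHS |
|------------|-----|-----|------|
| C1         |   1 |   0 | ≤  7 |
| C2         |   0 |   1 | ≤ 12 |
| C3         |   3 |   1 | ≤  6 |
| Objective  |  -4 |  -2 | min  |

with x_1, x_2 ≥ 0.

Feasible with a bounded optimal solution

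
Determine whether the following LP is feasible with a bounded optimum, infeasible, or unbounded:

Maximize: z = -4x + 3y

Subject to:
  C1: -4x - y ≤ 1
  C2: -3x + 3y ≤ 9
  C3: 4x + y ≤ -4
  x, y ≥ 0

Infeasible (no feasible solution exists)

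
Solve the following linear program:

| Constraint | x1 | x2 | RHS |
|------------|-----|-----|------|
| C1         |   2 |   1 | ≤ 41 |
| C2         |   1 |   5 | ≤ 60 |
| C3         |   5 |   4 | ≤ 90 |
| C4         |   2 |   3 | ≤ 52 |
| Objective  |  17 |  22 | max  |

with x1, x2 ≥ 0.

Evaluate the objective at each vertex of the feasible region:
  z(0, 0) = 0
  z(18, 0) = 306
  z(10, 10) = 390  ←
  z(0, 12) = 264
The maximum is at x1 = 10, x2 = 10.

x1 = 10, x2 = 10, z = 390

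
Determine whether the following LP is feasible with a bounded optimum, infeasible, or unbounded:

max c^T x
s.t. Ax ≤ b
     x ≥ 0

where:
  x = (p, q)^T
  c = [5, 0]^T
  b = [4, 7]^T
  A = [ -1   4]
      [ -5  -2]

Unbounded (objective can increase without bound)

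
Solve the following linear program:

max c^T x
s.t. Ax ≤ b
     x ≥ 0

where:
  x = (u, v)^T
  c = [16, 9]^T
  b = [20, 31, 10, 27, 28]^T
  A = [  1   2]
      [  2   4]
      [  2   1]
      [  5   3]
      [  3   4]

Evaluate the objective at each vertex of the feasible region:
  z(0, 0) = 0
  z(5, 0) = 80
  z(3, 4) = 84  ←
  z(2.182, 5.364) = 83.18
  z(0, 7) = 63
The maximum is at u = 3, v = 4.

u = 3, v = 4, z = 84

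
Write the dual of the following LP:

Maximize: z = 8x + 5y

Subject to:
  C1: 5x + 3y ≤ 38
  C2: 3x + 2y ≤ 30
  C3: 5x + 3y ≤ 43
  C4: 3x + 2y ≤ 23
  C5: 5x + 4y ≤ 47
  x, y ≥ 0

Primal max cᵀx s.t. Ax ≤ b, x ≥ 0  →  Dual min bᵀy s.t. Aᵀy ≥ c, y ≥ 0.

Minimize: z = 38y1 + 30y2 + 43y3 + 23y4 + 47y5

Subject to:
  5y1 + 3y2 + 5y3 + 3y4 + 5y5 ≥ 8
  3y1 + 2y2 + 3y3 + 2y4 + 4y5 ≥ 5
  y1, y2, y3, y4, y5 ≥ 0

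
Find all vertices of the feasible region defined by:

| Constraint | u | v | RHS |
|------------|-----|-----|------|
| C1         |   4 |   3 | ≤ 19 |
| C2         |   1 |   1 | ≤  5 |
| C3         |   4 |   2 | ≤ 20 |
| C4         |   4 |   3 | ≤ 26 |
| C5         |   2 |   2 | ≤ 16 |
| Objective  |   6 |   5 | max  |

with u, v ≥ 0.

(0, 0), (4.75, 0), (4, 1), (0, 5)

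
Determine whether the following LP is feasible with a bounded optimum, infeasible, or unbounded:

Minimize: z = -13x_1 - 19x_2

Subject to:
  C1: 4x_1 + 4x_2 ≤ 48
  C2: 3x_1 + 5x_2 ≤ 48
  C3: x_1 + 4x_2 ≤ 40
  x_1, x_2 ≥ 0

Feasible with a bounded optimal solution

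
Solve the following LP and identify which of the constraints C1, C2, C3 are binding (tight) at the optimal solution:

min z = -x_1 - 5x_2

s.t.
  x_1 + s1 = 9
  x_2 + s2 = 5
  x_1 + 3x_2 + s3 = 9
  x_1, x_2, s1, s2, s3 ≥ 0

At x_1 = 0, x_2 = 3, compute slack b - a·x for each constraint:
  C1: 9 − 0 = 9  (slack)
  C2: 5 − 3 = 2  (slack)
  C3: 9 − 9 = 0  (binding)

Optimal: x_1 = 0, x_2 = 3
Binding: C3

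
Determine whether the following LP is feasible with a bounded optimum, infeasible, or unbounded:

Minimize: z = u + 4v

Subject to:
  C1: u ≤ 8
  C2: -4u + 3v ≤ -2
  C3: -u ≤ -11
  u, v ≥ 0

Infeasible (no feasible solution exists)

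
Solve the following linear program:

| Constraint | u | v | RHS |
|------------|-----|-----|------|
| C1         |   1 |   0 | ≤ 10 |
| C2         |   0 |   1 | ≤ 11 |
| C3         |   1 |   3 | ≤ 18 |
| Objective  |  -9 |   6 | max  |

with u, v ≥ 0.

Evaluate the objective at each vertex of the feasible region:
  z(0, 0) = 0
  z(10, 0) = -90
  z(10, 2.667) = -74
  z(0, 6) = 36  ←
The maximum is at u = 0, v = 6.

u = 0, v = 6, z = 36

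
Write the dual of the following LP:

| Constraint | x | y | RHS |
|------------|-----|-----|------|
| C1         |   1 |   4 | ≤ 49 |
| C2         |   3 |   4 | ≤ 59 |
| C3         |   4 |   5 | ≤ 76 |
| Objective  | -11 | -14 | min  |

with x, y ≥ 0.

Primal min cᵀx s.t. Ax ≤ b, x ≥ 0  →  Dual max −bᵀy s.t. Aᵀy ≥ −c, y ≥ 0.

Maximize: z = -49y1 - 59y2 - 76y3

Subject to:
  y1 + 3y2 + 4y3 ≥ 11
  4y1 + 4y2 + 5y3 ≥ 14
  y1, y2, y3 ≥ 0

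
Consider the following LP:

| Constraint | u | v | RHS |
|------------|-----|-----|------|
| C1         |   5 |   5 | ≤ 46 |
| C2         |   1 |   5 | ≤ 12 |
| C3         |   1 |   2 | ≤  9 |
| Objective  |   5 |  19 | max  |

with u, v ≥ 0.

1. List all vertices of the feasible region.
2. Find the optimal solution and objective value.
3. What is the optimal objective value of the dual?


1. (0, 0), (9, 0), (7, 1), (0, 2.4)
2. u = 7, v = 1, z = 54
3. 54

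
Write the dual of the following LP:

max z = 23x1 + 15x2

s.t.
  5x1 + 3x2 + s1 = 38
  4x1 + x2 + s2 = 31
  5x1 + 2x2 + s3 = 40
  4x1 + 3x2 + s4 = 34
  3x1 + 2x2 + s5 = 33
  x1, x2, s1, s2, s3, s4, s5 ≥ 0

Primal max cᵀx s.t. Ax ≤ b, x ≥ 0  →  Dual min bᵀy s.t. Aᵀy ≥ c, y ≥ 0.

Minimize: z = 38y1 + 31y2 + 40y3 + 34y4 + 33y5

Subject to:
  5y1 + 4y2 + 5y3 + 4y4 + 3y5 ≥ 23
  3y1 + y2 + 2y3 + 3y4 + 2y5 ≥ 15
  y1, y2, y3, y4, y5 ≥ 0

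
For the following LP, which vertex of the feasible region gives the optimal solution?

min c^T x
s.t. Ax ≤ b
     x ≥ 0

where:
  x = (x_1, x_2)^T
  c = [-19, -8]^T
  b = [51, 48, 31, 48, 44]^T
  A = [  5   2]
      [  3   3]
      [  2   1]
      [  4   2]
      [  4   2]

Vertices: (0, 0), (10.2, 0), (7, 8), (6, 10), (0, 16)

Evaluate the objective at each vertex of the feasible region:
  z(0, 0) = 0
  z(10.2, 0) = -193.8
  z(7, 8) = -197  ←
  z(6, 10) = -194
  z(0, 16) = -128
The minimum is at x_1 = 7, x_2 = 8.

(7, 8)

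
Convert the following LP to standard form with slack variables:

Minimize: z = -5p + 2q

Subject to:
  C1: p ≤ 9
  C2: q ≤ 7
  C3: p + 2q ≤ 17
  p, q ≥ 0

min z = -5p + 2q

s.t.
  p + s1 = 9
  q + s2 = 7
  p + 2q + s3 = 17
  p, q, s1, s2, s3 ≥ 0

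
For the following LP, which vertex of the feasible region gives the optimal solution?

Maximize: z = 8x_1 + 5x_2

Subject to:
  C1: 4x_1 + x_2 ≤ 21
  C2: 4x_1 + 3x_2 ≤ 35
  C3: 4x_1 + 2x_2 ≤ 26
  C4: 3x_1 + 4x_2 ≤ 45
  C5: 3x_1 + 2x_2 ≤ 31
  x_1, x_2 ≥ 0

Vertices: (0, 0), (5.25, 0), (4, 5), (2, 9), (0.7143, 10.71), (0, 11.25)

Evaluate the objective at each vertex of the feasible region:
  z(0, 0) = 0
  z(5.25, 0) = 42
  z(4, 5) = 57
  z(2, 9) = 61  ←
  z(0.7143, 10.71) = 59.29
  z(0, 11.25) = 56.25
The maximum is at x_1 = 2, x_2 = 9.

(2, 9)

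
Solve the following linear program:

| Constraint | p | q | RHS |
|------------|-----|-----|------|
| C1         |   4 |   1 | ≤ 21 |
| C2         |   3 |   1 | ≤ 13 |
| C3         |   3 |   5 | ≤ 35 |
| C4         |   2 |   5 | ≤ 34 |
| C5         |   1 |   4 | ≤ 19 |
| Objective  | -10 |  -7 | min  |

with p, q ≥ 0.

Evaluate the objective at each vertex of the feasible region:
  z(0, 0) = 0
  z(4.333, 0) = -43.33
  z(3, 4) = -58  ←
  z(0, 4.75) = -33.25
The minimum is at p = 3, q = 4.

p = 3, q = 4, z = -58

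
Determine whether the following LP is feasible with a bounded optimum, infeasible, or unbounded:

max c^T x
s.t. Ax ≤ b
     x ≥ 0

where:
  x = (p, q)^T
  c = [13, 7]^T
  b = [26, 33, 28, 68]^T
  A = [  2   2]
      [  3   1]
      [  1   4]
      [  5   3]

Feasible with a bounded optimal solution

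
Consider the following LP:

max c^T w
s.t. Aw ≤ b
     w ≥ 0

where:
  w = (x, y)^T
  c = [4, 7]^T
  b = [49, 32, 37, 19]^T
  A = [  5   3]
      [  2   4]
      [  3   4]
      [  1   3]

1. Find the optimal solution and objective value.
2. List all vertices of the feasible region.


1. x = 7, y = 4, z = 56
2. (0, 0), (9.8, 0), (7.727, 3.455), (7, 4), (0, 6.333)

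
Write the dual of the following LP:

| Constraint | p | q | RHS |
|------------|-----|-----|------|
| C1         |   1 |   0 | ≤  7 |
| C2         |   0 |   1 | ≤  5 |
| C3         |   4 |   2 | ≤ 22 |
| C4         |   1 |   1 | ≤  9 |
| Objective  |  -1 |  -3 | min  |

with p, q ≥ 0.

Primal min cᵀx s.t. Ax ≤ b, x ≥ 0  →  Dual max −bᵀy s.t. Aᵀy ≥ −c, y ≥ 0.

Maximize: z = -7y1 - 5y2 - 22y3 - 9y4

Subject to:
  y1 + 4y3 + y4 ≥ 1
  y2 + 2y3 + y4 ≥ 3
  y1, y2, y3, y4 ≥ 0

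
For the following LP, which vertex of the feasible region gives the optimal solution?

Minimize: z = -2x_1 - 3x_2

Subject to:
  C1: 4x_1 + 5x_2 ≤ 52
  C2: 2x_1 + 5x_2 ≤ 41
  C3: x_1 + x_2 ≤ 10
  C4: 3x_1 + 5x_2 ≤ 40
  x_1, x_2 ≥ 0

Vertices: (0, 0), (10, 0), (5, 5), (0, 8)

Evaluate the objective at each vertex of the feasible region:
  z(0, 0) = 0
  z(10, 0) = -20
  z(5, 5) = -25  ←
  z(0, 8) = -24
The minimum is at x_1 = 5, x_2 = 5.

(5, 5)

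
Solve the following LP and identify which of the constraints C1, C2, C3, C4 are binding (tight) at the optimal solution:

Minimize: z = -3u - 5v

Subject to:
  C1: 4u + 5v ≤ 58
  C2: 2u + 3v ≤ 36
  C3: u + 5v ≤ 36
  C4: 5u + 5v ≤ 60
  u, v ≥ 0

At u = 6, v = 6, compute slack b - a·x for each constraint:
  C1: 58 − 54 = 4  (slack)
  C2: 36 − 30 = 6  (slack)
  C3: 36 − 36 = 0  (binding)
  C4: 60 − 60 = 0  (binding)

Optimal: u = 6, v = 6
Binding: C3, C4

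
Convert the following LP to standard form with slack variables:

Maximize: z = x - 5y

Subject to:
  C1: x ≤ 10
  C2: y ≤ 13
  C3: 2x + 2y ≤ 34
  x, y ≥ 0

max z = x - 5y

s.t.
  x + s1 = 10
  y + s2 = 13
  2x + 2y + s3 = 34
  x, y, s1, s2, s3 ≥ 0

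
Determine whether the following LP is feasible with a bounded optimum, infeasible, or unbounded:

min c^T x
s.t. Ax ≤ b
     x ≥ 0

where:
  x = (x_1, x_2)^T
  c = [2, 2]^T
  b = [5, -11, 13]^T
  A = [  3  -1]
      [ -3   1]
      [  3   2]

Infeasible (no feasible solution exists)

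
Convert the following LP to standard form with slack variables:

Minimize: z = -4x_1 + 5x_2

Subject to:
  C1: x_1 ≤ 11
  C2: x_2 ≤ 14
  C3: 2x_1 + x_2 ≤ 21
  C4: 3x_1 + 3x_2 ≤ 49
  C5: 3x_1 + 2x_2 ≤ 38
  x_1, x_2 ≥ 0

min z = -4x_1 + 5x_2

s.t.
  x_1 + s1 = 11
  x_2 + s2 = 14
  2x_1 + x_2 + s3 = 21
  3x_1 + 3x_2 + s4 = 49
  3x_1 + 2x_2 + s5 = 38
  x_1, x_2, s1, s2, s3, s4, s5 ≥ 0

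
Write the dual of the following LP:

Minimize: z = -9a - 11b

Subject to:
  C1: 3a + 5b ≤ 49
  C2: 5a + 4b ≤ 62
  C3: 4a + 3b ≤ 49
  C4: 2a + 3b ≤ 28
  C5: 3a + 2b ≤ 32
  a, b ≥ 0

Primal min cᵀx s.t. Ax ≤ b, x ≥ 0  →  Dual max −bᵀy s.t. Aᵀy ≥ −c, y ≥ 0.

Maximize: z = -49y1 - 62y2 - 49y3 - 28y4 - 32y5

Subject to:
  3y1 + 5y2 + 4y3 + 2y4 + 3y5 ≥ 9
  5y1 + 4y2 + 3y3 + 3y4 + 2y5 ≥ 11
  y1, y2, y3, y4, y5 ≥ 0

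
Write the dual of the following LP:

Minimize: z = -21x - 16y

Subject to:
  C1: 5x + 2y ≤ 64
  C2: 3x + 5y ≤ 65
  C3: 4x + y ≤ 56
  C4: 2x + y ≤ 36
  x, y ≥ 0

Primal min cᵀx s.t. Ax ≤ b, x ≥ 0  →  Dual max −bᵀy s.t. Aᵀy ≥ −c, y ≥ 0.

Maximize: z = -64y1 - 65y2 - 56y3 - 36y4

Subject to:
  5y1 + 3y2 + 4y3 + 2y4 ≥ 21
  2y1 + 5y2 + y3 + y4 ≥ 16
  y1, y2, y3, y4 ≥ 0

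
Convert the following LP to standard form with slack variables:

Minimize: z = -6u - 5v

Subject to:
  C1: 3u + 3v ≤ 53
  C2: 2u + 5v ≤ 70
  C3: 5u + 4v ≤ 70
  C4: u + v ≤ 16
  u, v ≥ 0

min z = -6u - 5v

s.t.
  3u + 3v + s1 = 53
  2u + 5v + s2 = 70
  5u + 4v + s3 = 70
  u + v + s4 = 16
  u, v, s1, s2, s3, s4 ≥ 0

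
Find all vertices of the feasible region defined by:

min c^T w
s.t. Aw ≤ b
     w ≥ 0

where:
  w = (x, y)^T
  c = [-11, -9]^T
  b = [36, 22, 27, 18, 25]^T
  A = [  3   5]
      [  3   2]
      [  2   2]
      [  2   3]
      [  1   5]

(0, 0), (7.333, 0), (6, 2), (2.143, 4.571), (0, 5)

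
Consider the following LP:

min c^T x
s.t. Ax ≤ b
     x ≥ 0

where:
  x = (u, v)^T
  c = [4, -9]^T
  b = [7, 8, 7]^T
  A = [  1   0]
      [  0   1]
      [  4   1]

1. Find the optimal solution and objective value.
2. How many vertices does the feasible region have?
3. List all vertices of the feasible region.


1. u = 0, v = 7, z = -63
2. 3
3. (0, 0), (1.75, 0), (0, 7)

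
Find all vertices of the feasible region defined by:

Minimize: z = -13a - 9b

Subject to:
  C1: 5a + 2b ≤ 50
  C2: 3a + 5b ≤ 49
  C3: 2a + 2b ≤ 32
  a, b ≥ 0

(0, 0), (10, 0), (8, 5), (0, 9.8)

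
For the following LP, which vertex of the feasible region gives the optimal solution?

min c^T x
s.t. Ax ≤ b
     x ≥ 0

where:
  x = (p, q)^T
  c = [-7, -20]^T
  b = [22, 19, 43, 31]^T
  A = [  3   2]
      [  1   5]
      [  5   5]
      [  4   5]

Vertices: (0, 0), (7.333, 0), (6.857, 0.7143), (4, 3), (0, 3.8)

Evaluate the objective at each vertex of the feasible region:
  z(0, 0) = 0
  z(7.333, 0) = -51.33
  z(6.857, 0.7143) = -62.29
  z(4, 3) = -88  ←
  z(0, 3.8) = -76
The minimum is at p = 4, q = 3.

(4, 3)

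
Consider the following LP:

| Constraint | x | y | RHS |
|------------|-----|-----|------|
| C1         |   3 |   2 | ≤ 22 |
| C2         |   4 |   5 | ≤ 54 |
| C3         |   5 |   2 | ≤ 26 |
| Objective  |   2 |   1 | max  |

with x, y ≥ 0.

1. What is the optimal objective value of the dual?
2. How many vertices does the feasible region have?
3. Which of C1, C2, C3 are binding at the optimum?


1. 12
2. 5
3. C1, C3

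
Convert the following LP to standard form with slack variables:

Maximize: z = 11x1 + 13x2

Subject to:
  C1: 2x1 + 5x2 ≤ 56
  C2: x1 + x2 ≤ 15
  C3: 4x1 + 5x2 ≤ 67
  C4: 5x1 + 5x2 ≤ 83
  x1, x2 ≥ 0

max z = 11x1 + 13x2

s.t.
  2x1 + 5x2 + s1 = 56
  x1 + x2 + s2 = 15
  4x1 + 5x2 + s3 = 67
  5x1 + 5x2 + s4 = 83
  x1, x2, s1, s2, s3, s4 ≥ 0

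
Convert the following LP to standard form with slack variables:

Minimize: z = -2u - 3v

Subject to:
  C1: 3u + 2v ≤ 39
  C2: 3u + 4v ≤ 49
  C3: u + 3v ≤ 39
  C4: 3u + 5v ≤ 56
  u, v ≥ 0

min z = -2u - 3v

s.t.
  3u + 2v + s1 = 39
  3u + 4v + s2 = 49
  u + 3v + s3 = 39
  3u + 5v + s4 = 56
  u, v, s1, s2, s3, s4 ≥ 0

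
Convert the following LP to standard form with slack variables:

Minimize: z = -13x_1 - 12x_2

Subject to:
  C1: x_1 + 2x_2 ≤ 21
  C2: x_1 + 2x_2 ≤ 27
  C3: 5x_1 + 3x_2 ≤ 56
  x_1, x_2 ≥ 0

min z = -13x_1 - 12x_2

s.t.
  x_1 + 2x_2 + s1 = 21
  x_1 + 2x_2 + s2 = 27
  5x_1 + 3x_2 + s3 = 56
  x_1, x_2, s1, s2, s3 ≥ 0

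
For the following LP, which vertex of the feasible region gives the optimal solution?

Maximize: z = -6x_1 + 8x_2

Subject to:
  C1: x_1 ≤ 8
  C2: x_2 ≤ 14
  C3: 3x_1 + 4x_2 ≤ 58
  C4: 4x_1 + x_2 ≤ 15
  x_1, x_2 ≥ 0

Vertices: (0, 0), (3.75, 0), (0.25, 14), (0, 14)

Evaluate the objective at each vertex of the feasible region:
  z(0, 0) = 0
  z(3.75, 0) = -22.5
  z(0.25, 14) = 110.5
  z(0, 14) = 112  ←
The maximum is at x_1 = 0, x_2 = 14.

(0, 14)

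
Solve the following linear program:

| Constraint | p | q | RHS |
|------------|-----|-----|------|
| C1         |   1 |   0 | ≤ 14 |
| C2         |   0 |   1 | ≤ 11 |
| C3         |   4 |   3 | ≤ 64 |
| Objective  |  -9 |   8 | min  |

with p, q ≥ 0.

Evaluate the objective at each vertex of the feasible region:
  z(0, 0) = 0
  z(14, 0) = -126  ←
  z(14, 2.667) = -104.7
  z(7.75, 11) = 18.25
  z(0, 11) = 88
The minimum is at p = 14, q = 0.

p = 14, q = 0, z = -126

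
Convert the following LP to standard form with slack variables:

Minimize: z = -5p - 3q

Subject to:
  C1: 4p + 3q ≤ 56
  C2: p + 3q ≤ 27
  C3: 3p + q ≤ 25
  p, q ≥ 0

min z = -5p - 3q

s.t.
  4p + 3q + s1 = 56
  p + 3q + s2 = 27
  3p + q + s3 = 25
  p, q, s1, s2, s3 ≥ 0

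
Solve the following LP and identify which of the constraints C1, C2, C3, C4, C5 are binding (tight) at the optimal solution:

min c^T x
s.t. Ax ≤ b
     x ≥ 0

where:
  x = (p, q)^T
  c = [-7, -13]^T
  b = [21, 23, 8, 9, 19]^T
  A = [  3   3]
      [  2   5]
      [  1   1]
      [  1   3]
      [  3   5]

At p = 3, q = 2, compute slack b - a·x for each constraint:
  C1: 21 − 15 = 6  (slack)
  C2: 23 − 16 = 7  (slack)
  C3: 8 − 5 = 3  (slack)
  C4: 9 − 9 = 0  (binding)
  C5: 19 − 19 = 0  (binding)

Optimal: p = 3, q = 2
Binding: C4, C5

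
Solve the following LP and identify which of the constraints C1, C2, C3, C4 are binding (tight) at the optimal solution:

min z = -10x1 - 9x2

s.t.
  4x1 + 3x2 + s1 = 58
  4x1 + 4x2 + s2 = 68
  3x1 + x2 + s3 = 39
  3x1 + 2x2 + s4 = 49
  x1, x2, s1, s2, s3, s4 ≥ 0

At x1 = 7, x2 = 10, compute slack b - a·x for each constraint:
  C1: 58 − 58 = 0  (binding)
  C2: 68 − 68 = 0  (binding)
  C3: 39 − 31 = 8  (slack)
  C4: 49 − 41 = 8  (slack)

Optimal: x1 = 7, x2 = 10
Binding: C1, C2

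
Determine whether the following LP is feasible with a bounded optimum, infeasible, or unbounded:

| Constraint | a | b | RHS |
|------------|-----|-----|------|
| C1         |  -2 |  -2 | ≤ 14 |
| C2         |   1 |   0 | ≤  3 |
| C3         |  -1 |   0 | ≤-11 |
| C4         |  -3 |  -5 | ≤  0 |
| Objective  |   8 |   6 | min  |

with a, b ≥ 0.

Infeasible (no feasible solution exists)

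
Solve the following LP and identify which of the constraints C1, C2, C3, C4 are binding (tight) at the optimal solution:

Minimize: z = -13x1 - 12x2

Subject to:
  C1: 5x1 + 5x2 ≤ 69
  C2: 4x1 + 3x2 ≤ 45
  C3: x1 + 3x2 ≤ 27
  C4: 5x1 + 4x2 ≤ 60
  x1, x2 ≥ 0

At x1 = 6, x2 = 7, compute slack b - a·x for each constraint:
  C1: 69 − 65 = 4  (slack)
  C2: 45 − 45 = 0  (binding)
  C3: 27 − 27 = 0  (binding)
  C4: 60 − 58 = 2  (slack)

Optimal: x1 = 6, x2 = 7
Binding: C2, C3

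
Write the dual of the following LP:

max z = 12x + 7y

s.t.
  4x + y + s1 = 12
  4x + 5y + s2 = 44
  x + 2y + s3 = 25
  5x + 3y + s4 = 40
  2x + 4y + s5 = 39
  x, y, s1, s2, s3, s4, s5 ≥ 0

Primal max cᵀx s.t. Ax ≤ b, x ≥ 0  →  Dual min bᵀy s.t. Aᵀy ≥ c, y ≥ 0.

Minimize: z = 12y1 + 44y2 + 25y3 + 40y4 + 39y5

Subject to:
  4y1 + 4y2 + y3 + 5y4 + 2y5 ≥ 12
  y1 + 5y2 + 2y3 + 3y4 + 4y5 ≥ 7
  y1, y2, y3, y4, y5 ≥ 0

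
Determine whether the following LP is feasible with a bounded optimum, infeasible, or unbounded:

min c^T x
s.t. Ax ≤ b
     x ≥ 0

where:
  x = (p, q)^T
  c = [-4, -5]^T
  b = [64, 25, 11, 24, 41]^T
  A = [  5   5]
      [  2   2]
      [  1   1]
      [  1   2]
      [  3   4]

Feasible with a bounded optimal solution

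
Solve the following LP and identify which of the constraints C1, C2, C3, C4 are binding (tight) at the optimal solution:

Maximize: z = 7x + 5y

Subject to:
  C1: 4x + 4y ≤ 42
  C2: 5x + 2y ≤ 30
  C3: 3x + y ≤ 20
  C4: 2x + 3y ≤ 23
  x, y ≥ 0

At x = 4, y = 5, compute slack b - a·x for each constraint:
  C1: 42 − 36 = 6  (slack)
  C2: 30 − 30 = 0  (binding)
  C3: 20 − 17 = 3  (slack)
  C4: 23 − 23 = 0  (binding)

Optimal: x = 4, y = 5
Binding: C2, C4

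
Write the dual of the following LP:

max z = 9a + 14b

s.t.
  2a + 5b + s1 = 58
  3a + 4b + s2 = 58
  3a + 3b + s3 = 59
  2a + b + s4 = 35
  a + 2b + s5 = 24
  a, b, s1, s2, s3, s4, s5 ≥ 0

Primal max cᵀx s.t. Ax ≤ b, x ≥ 0  →  Dual min bᵀy s.t. Aᵀy ≥ c, y ≥ 0.

Minimize: z = 58y1 + 58y2 + 59y3 + 35y4 + 24y5

Subject to:
  2y1 + 3y2 + 3y3 + 2y4 + y5 ≥ 9
  5y1 + 4y2 + 3y3 + y4 + 2y5 ≥ 14
  y1, y2, y3, y4, y5 ≥ 0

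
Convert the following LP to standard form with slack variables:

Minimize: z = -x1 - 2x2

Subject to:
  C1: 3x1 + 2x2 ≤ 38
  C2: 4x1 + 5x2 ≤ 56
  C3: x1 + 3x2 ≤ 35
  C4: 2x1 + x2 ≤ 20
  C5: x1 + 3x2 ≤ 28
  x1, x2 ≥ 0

min z = -x1 - 2x2

s.t.
  3x1 + 2x2 + s1 = 38
  4x1 + 5x2 + s2 = 56
  x1 + 3x2 + s3 = 35
  2x1 + x2 + s4 = 20
  x1 + 3x2 + s5 = 28
  x1, x2, s1, s2, s3, s4, s5 ≥ 0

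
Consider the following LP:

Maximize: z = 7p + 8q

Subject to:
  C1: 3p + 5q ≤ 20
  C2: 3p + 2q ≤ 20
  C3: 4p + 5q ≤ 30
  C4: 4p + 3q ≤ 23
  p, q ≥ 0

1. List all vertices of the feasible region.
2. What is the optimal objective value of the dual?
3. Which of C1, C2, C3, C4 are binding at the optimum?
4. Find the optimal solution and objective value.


1. (0, 0), (5.75, 0), (5, 1), (0, 4)
2. 43
3. C1, C4
4. p = 5, q = 1, z = 43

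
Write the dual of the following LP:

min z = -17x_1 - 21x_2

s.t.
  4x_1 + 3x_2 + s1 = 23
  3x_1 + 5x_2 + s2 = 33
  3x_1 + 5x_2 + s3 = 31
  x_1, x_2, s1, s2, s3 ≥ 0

Primal min cᵀx s.t. Ax ≤ b, x ≥ 0  →  Dual max −bᵀy s.t. Aᵀy ≥ −c, y ≥ 0.

Maximize: z = -23y1 - 33y2 - 31y3

Subject to:
  4y1 + 3y2 + 3y3 ≥ 17
  3y1 + 5y2 + 5y3 ≥ 21
  y1, y2, y3 ≥ 0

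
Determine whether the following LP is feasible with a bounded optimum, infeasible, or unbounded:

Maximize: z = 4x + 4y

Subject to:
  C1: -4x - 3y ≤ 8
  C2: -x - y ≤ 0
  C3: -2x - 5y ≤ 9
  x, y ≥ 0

Unbounded (objective can increase without bound)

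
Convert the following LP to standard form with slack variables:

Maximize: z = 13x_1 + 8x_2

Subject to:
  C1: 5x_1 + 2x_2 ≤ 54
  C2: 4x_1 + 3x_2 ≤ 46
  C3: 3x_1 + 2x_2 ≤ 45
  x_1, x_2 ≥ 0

max z = 13x_1 + 8x_2

s.t.
  5x_1 + 2x_2 + s1 = 54
  4x_1 + 3x_2 + s2 = 46
  3x_1 + 2x_2 + s3 = 45
  x_1, x_2, s1, s2, s3 ≥ 0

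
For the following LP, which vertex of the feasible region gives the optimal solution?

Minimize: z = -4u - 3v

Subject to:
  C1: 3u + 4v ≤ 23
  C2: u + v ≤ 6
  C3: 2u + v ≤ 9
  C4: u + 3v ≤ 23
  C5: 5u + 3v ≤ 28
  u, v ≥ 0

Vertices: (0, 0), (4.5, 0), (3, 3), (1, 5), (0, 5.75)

Evaluate the objective at each vertex of the feasible region:
  z(0, 0) = 0
  z(4.5, 0) = -18
  z(3, 3) = -21  ←
  z(1, 5) = -19
  z(0, 5.75) = -17.25
The minimum is at u = 3, v = 3.

(3, 3)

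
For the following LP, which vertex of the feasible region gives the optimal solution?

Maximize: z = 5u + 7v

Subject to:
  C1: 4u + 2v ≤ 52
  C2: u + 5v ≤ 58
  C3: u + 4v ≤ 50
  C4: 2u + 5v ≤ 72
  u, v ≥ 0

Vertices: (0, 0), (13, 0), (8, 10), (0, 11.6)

Evaluate the objective at each vertex of the feasible region:
  z(0, 0) = 0
  z(13, 0) = 65
  z(8, 10) = 110  ←
  z(0, 11.6) = 81.2
The maximum is at u = 8, v = 10.

(8, 10)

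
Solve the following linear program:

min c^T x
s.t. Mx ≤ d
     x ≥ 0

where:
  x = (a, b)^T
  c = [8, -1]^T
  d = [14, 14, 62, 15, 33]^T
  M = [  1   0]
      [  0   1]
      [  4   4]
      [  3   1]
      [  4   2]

Evaluate the objective at each vertex of the feasible region:
  z(0, 0) = 0
  z(5, 0) = 40
  z(0.3333, 14) = -11.33
  z(0, 14) = -14  ←
The minimum is at a = 0, b = 14.

a = 0, b = 14, z = -14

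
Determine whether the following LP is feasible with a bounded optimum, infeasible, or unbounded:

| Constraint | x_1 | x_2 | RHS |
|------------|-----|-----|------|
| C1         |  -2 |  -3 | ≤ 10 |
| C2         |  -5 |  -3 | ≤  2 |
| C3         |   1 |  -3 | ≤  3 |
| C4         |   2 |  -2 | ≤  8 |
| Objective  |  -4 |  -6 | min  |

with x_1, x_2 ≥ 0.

Unbounded (objective can decrease without bound)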